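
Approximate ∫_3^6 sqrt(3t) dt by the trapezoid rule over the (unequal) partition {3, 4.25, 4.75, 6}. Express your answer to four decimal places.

10.9541

Subinterval widths: 1.25, 0.5, 1.25.
f(3) ≈ 3.0000, f(4.25) ≈ 3.5707, f(4.75) ≈ 3.7749, f(6) ≈ 4.2426.
On each subinterval the trapezoid contributes (Δt_i/2)·[f(t_{i-1}) + f(t_i)].
Sum ≈ 10.9541.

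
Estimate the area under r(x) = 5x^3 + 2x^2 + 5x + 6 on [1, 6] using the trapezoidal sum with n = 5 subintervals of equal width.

1925

Δx = (6 − 1)/5 = 1.
r(1) = 18, r(2) = 64, r(3) = 174, r(4) = 378, r(5) = 706, r(6) = 1188.
T_5 = (Δx/2)·[r(x_0) + 2r(x_1) + ... + 2r(x_{4}) + r(x_5)].
Sum = 1925.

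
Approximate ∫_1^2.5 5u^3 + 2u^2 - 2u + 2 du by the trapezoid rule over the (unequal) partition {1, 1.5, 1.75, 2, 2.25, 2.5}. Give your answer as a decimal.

Subinterval widths: 0.5, 0.25, 0.25, 0.25, 0.25.
f(1) = 7, f(1.5) = 20.375, f(1.75) = 31.421875, f(2) = 46, f(2.25) = 64.578125, f(2.5) = 87.625.
On each subinterval the trapezoid contributes (Δu_i/2)·[f(u_{i-1}) + f(u_i)].
Sum = 55.84375.

55.84375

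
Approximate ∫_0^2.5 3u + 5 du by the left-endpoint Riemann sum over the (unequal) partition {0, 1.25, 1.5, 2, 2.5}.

18.6875

Subinterval widths: 1.25, 0.25, 0.5, 0.5.
Left endpoints: 0, 1.25, 1.5, 2.
f(0) = 5, f(1.25) = 8.75, f(1.5) = 9.5, f(2) = 11.
Sum = Σ Δu_i · f(u_i).
Sum = 18.6875.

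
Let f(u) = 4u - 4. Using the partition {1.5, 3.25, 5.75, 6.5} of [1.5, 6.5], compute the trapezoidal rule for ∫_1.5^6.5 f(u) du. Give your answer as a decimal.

60

Subinterval widths: 1.75, 2.5, 0.75.
f(1.5) = 2, f(3.25) = 9, f(5.75) = 19, f(6.5) = 22.
On each subinterval the trapezoid contributes (Δu_i/2)·[f(u_{i-1}) + f(u_i)].
Sum = 60.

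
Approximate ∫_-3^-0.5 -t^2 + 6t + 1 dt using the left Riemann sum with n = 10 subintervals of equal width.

Δt = (-0.5 − (-3))/10 = 0.25.
Left endpoints: -3, -2.75, -2.5, -2.25, -2, -1.75, -1.5, -1.25, -1, -0.75.
f(-3) = -26, f(-2.75) = -23.0625, f(-2.5) = -20.25, f(-2.25) = -17.5625, f(-2) = -15, f(-1.75) = -12.5625, f(-1.5) = -10.25, f(-1.25) = -8.0625, f(-1) = -6, f(-0.75) = -4.0625.
Sum = Δt · [f(-3) + f(-2.75) + f(-2.5) + ...].
Sum = -35.703125.

-35.703125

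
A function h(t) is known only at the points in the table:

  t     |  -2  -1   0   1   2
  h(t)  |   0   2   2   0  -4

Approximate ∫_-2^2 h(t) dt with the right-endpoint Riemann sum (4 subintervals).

Δt = 1.
Sum = 1·[2 + 2 + 0 + (-4)] = 0.

0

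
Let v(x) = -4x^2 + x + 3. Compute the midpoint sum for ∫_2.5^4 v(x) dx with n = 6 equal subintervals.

Δx = (4 − 2.5)/6 = 0.25.
Midpoints: 2.625, 2.875, 3.125, 3.375, 3.625, 3.875.
v(2.625) = -21.9375, v(2.875) = -27.1875, v(3.125) = -32.9375, v(3.375) = -39.1875, v(3.625) = -45.9375, v(3.875) = -53.1875.
Sum = Δx · [v(2.625) + v(2.875) + v(3.125) + ...].
Sum = -55.09375.

-55.09375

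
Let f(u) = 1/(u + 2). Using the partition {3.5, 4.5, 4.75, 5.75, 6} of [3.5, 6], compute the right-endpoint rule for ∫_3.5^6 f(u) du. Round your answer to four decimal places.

Subinterval widths: 1, 0.25, 1, 0.25.
Right endpoints: 4.5, 4.75, 5.75, 6.
f(4.5) = 2/13, f(4.75) = 4/27, f(5.75) = 4/31, f(6) = 0.125.
Sum = Σ Δu_i · f(u_i).
Sum ≈ 0.3512.

0.3512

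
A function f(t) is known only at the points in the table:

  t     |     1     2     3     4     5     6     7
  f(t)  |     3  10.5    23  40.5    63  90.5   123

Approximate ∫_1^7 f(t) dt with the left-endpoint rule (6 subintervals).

Δt = 1.
Sum = 1·[3 + 10.5 + 23 + 40.5 + 63 + 90.5] = 230.5.

230.5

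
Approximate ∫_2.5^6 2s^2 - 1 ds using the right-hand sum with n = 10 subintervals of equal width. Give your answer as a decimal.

140.63875

Δs = (6 − 2.5)/10 = 0.35.
Right endpoints: 2.85, 3.2, 3.55, 3.9, 4.25, 4.6, 4.95, 5.3, 5.65, 6.
f(2.85) = 15.245, f(3.2) = 19.48, f(3.55) = 24.205, f(3.9) = 29.42, f(4.25) = 35.125, f(4.6) = 41.32, f(4.95) = 48.005, f(5.3) = 55.18, f(5.65) = 62.845, f(6) = 71.
Sum = Δs · [f(2.85) + f(3.2) + f(3.55) + ...].
Sum = 140.63875.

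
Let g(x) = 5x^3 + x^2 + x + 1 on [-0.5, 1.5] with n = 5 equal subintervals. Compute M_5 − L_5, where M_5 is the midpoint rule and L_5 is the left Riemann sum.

3.62

M_5 = 10.19.
L_5 = 6.57.
M_5 − L_5 = 3.62.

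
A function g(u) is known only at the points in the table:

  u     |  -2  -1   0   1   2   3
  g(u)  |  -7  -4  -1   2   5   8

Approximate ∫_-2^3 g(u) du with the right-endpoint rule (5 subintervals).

Δu = 1.
Sum = 1·[(-4) + (-1) + 2 + 5 + 8] = 10.

10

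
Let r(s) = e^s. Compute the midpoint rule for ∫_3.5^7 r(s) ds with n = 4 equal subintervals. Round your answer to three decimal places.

Δs = (7 − 3.5)/4 = 0.875.
Midpoints: 3.9375, 4.8125, 5.6875, 6.5625.
r(3.9375) ≈ 51.290, r(4.8125) ≈ 123.039, r(5.6875) ≈ 295.155, r(6.5625) ≈ 708.040.
Sum = Δs · [r(3.9375) + r(4.8125) + r(5.6875) + r(6.5625)].
Sum ≈ 1030.333.

1030.333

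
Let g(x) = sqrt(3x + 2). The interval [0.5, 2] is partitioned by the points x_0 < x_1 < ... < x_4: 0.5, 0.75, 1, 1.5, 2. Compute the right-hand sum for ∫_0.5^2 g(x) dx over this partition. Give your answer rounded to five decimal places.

Subinterval widths: 0.25, 0.25, 0.5, 0.5.
Right endpoints: 0.75, 1, 1.5, 2.
g(0.75) ≈ 2.06155, g(1) ≈ 2.23607, g(1.5) ≈ 2.54951, g(2) ≈ 2.82843.
Sum = Σ Δx_i · g(x_i).
Sum ≈ 3.76337.

3.76337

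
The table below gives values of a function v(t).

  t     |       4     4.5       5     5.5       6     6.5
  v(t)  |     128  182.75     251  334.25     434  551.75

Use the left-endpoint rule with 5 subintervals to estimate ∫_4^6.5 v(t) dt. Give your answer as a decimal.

Δt = 0.5.
Sum = 0.5·[128 + 182.75 + 251 + 334.25 + 434] = 665.

665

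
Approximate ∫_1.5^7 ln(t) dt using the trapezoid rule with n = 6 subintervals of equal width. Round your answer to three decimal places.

7.477

Δt = (7 − 1.5)/6 = 11/12.
f(1.5) ≈ 0.405, f(29/12) ≈ 0.882, f(10/3) ≈ 1.204, f(4.25) ≈ 1.447, f(31/6) ≈ 1.642, f(73/12) ≈ 1.806, f(7) ≈ 1.946.
T_6 = (Δt/2)·[f(t_0) + 2f(t_1) + ... + 2f(t_{5}) + f(t_6)].
Sum ≈ 7.477.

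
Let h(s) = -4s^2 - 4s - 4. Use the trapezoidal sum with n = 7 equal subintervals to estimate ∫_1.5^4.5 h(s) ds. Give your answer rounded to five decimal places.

Δs = (4.5 − 1.5)/7 = 3/7.
h(1.5) = -19, h(27/14) = -1303/49, h(33/14) = -1747/49, h(39/14) = -2263/49, h(45/14) = -2851/49, h(51/14) = -3511/49, h(57/14) = -4243/49, h(4.5) = -103.
T_7 = (Δs/2)·[h(s_0) + 2h(s_1) + ... + 2h(s_{6}) + h(s_7)].
Sum ≈ -165.36735.

-165.36735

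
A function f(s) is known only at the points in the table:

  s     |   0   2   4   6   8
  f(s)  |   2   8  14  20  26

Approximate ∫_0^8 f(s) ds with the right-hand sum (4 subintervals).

Δs = 2.
Sum = 2·[8 + 14 + 20 + 26] = 136.

136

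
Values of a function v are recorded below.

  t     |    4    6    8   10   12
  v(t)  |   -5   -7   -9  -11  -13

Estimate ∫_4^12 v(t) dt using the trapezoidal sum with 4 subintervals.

-72

Δt = 2.
T_4 = (2/2)·[(-5) + 2·(-7) + 2·(-9) + 2·(-11) + (-13)] = -72.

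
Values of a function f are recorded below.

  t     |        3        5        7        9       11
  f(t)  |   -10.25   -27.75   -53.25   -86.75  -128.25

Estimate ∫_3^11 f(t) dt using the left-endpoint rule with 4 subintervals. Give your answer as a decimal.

-356

Δt = 2.
Sum = 2·[(-10.25) + (-27.75) + (-53.25) + (-86.75)] = -356.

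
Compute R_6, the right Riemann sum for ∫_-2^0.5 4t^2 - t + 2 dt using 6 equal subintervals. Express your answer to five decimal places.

14.35185

Δt = (0.5 − (-2))/6 = 5/12.
Right endpoints: -19/12, -7/6, -0.75, -1/3, 1/12, 0.5.
f(-19/12) = 245/18, f(-7/6) = 155/18, f(-0.75) = 5, f(-1/3) = 25/9, f(1/12) = 35/18, f(0.5) = 2.5.
Sum = Δt · [f(-19/12) + f(-7/6) + f(-0.75) + ...].
Sum ≈ 14.35185.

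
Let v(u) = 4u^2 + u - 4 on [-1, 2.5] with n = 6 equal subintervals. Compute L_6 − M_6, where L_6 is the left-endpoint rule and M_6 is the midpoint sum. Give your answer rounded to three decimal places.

-5.955

L_6 ≈ 4.43981.
M_6 ≈ 10.39468.
L_6 − M_6 ≈ -5.955.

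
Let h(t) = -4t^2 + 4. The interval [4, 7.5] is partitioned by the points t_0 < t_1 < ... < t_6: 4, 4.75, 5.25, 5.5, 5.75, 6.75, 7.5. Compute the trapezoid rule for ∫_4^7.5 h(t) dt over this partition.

-464.5

Subinterval widths: 0.75, 0.5, 0.25, 0.25, 1, 0.75.
h(4) = -60, h(4.75) = -86.25, h(5.25) = -106.25, h(5.5) = -117, h(5.75) = -128.25, h(6.75) = -178.25, h(7.5) = -221.
On each subinterval the trapezoid contributes (Δt_i/2)·[h(t_{i-1}) + h(t_i)].
Sum = -464.5.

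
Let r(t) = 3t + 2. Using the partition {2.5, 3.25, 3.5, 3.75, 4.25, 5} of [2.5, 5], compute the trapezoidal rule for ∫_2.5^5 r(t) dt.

Subinterval widths: 0.75, 0.25, 0.25, 0.5, 0.75.
r(2.5) = 9.5, r(3.25) = 11.75, r(3.5) = 12.5, r(3.75) = 13.25, r(4.25) = 14.75, r(5) = 17.
On each subinterval the trapezoid contributes (Δt_i/2)·[r(t_{i-1}) + r(t_i)].
Sum = 33.125.

33.125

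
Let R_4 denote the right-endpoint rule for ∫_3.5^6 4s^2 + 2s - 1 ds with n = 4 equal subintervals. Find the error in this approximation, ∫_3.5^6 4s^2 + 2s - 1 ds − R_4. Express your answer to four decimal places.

Exact integral: ∫_3.5^6 f(s) ds ≈ 252.083333.
R_4 = 283.984375.
Error ≈ 252.083333 − 283.984375 ≈ -31.9010.

-31.9010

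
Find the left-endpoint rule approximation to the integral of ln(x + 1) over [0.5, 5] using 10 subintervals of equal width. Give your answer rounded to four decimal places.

Δx = (5 − 0.5)/10 = 0.45.
Left endpoints: 0.5, 0.95, 1.4, 1.85, 2.3, 2.75, 3.2, 3.65, 4.1, 4.55.
f(0.5) ≈ 0.4055, f(0.95) ≈ 0.6678, f(1.4) ≈ 0.8755, f(1.85) ≈ 1.0473, f(2.3) ≈ 1.1939, f(2.75) ≈ 1.3218, f(3.2) ≈ 1.4351, f(3.65) ≈ 1.5369, f(4.1) ≈ 1.6292, f(4.55) ≈ 1.7138.
Sum = Δx · [f(0.5) + f(0.95) + f(1.4) + ...].
Sum ≈ 5.3220.

5.3220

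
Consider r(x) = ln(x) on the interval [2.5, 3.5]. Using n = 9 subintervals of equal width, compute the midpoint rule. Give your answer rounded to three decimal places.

Δx = (3.5 − 2.5)/9 = 1/9.
Midpoints: 23/9, 8/3, 25/9, 26/9, 3, 28/9, 29/9, 10/3, 31/9.
r(23/9) ≈ 0.938, r(8/3) ≈ 0.981, r(25/9) ≈ 1.022, r(26/9) ≈ 1.061, r(3) ≈ 1.099, r(28/9) ≈ 1.135, r(29/9) ≈ 1.170, r(10/3) ≈ 1.204, r(31/9) ≈ 1.237.
Sum = Δx · [r(23/9) + r(8/3) + r(25/9) + ...].
Sum ≈ 1.094.

1.094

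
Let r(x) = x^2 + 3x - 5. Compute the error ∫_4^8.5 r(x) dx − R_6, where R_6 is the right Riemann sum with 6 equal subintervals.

-26.578125

Exact integral: ∫_4^8.5 r(x) dx = 245.25.
R_6 = 271.828125.
Error = 245.25 − 271.828125 = -26.578125.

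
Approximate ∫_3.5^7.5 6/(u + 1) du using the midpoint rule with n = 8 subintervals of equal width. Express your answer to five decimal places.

3.81372

Δu = (7.5 − 3.5)/8 = 0.5.
Midpoints: 3.75, 4.25, 4.75, 5.25, 5.75, 6.25, 6.75, 7.25.
f(3.75) = 24/19, f(4.25) = 8/7, f(4.75) = 24/23, f(5.25) = 0.96, f(5.75) = 8/9, f(6.25) = 24/29, f(6.75) = 24/31, f(7.25) = 8/11.
Sum = Δu · [f(3.75) + f(4.25) + f(4.75) + ...].
Sum ≈ 3.81372.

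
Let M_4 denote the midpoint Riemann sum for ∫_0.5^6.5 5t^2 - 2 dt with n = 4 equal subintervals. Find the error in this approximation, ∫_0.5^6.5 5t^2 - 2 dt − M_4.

5.625

Exact integral: ∫_0.5^6.5 f(t) dt = 445.5.
M_4 = 439.875.
Error = 445.5 − 439.875 = 5.625.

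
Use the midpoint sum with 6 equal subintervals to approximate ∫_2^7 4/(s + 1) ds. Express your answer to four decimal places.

Δs = (7 − 2)/6 = 5/6.
Midpoints: 29/12, 3.25, 49/12, 59/12, 5.75, 79/12.
f(29/12) = 48/41, f(3.25) = 16/17, f(49/12) = 48/61, f(59/12) = 48/71, f(5.75) = 16/27, f(79/12) = 48/91.
Sum = Δs · [f(29/12) + f(3.25) + f(49/12) + ...].
Sum ≈ 3.9124.

3.9124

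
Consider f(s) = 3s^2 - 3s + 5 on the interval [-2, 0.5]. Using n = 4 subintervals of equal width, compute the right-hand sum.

Δs = (0.5 − (-2))/4 = 0.625.
Right endpoints: -1.375, -0.75, -0.125, 0.5.
f(-1.375) = 14.796875, f(-0.75) = 8.9375, f(-0.125) = 5.421875, f(0.5) = 4.25.
Sum = Δs · [f(-1.375) + f(-0.75) + f(-0.125) + f(0.5)].
Sum = 20.87890625.

20.87890625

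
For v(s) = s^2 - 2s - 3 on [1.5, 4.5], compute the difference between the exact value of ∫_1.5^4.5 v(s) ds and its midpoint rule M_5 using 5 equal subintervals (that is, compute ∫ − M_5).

Exact integral: ∫_1.5^4.5 v(s) ds = 2.25.
M_5 = 2.16.
Error = 2.25 − 2.16 = 0.09.

0.09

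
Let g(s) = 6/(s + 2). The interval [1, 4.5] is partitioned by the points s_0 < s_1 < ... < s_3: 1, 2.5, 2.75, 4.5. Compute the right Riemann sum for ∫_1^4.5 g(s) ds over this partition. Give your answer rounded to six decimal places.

3.931174

Subinterval widths: 1.5, 0.25, 1.75.
Right endpoints: 2.5, 2.75, 4.5.
g(2.5) = 4/3, g(2.75) = 24/19, g(4.5) = 12/13.
Sum = Σ Δs_i · g(s_i).
Sum ≈ 3.931174.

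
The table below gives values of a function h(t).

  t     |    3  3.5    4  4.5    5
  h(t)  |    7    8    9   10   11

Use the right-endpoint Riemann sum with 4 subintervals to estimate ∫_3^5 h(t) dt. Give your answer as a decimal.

19

Δt = 0.5.
Sum = 0.5·[8 + 9 + 10 + 11] = 19.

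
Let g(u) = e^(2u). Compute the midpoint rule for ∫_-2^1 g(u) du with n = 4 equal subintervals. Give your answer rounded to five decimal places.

3.36127

Δu = (1 − (-2))/4 = 0.75.
Midpoints: -1.625, -0.875, -0.125, 0.625.
g(-1.625) ≈ 0.03877, g(-0.875) ≈ 0.17377, g(-0.125) ≈ 0.77880, g(0.625) ≈ 3.49034.
Sum = Δu · [g(-1.625) + g(-0.875) + g(-0.125) + g(0.625)].
Sum ≈ 3.36127.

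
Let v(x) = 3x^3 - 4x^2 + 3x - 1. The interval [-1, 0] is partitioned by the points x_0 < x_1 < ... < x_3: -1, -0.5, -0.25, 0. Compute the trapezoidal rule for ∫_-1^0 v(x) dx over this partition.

Subinterval widths: 0.5, 0.25, 0.25.
v(-1) = -11, v(-0.5) = -3.875, v(-0.25) = -2.046875, v(0) = -1.
On each subinterval the trapezoid contributes (Δx_i/2)·[v(x_{i-1}) + v(x_i)].
Sum = -4.83984375.

-4.83984375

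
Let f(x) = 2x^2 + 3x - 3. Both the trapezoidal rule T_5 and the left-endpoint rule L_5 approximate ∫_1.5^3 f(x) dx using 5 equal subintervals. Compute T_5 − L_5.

2.7

T_5 = 21.42.
L_5 = 18.72.
T_5 − L_5 = 2.7.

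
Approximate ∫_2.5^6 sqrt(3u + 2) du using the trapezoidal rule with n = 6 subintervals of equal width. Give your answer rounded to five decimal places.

Δu = (6 − 2.5)/6 = 7/12.
f(2.5) ≈ 3.08221, f(37/12) ≈ 3.35410, f(11/3) ≈ 3.60555, f(4.25) ≈ 3.84057, f(29/6) ≈ 4.06202, f(65/12) ≈ 4.27200, f(6) ≈ 4.47214.
T_6 = (Δu/2)·[f(u_0) + 2f(u_1) + ... + 2f(u_{5}) + f(u_6)].
Sum ≈ 13.36499.

13.36499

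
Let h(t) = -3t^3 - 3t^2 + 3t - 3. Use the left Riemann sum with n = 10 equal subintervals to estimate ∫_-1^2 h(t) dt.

Δt = (2 − (-1))/10 = 0.3.
Left endpoints: -1, -0.7, -0.4, -0.1, 0.2, 0.5, 0.8, 1.1, 1.4, 1.7.
h(-1) = -6, h(-0.7) = -5.541, h(-0.4) = -4.488, h(-0.1) = -3.327, h(0.2) = -2.544, h(0.5) = -2.625, h(0.8) = -4.056, h(1.1) = -7.323, h(1.4) = -12.912, h(1.7) = -21.309.
Sum = Δt · [h(-1) + h(-0.7) + h(-0.4) + ...].
Sum = -21.0375.

-21.0375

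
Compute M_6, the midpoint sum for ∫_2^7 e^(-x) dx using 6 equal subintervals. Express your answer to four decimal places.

Δx = (7 − 2)/6 = 5/6.
Midpoints: 29/12, 3.25, 49/12, 59/12, 5.75, 79/12.
f(29/12) ≈ 0.0892, f(3.25) ≈ 0.0388, f(49/12) ≈ 0.0169, f(59/12) ≈ 0.0073, f(5.75) ≈ 0.0032, f(79/12) ≈ 0.0014.
Sum = Δx · [f(29/12) + f(3.25) + f(49/12) + ...].
Sum ≈ 0.1306.

0.1306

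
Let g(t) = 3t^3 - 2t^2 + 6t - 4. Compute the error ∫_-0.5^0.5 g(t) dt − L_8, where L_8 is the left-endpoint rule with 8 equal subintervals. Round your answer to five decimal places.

0.42708

Exact integral: ∫_-0.5^0.5 g(t) dt ≈ -4.1666667.
L_8 = -4.59375.
Error ≈ -4.1666667 − (-4.59375) ≈ 0.42708.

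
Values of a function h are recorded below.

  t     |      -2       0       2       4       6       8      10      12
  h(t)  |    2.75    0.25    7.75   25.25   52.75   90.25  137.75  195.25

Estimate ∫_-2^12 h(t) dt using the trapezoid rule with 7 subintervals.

826

Δt = 2.
T_7 = (2/2)·[2.75 + 2·0.25 + 2·7.75 + 2·25.25 + 2·52.75 + 2·90.25 + 2·137.75 + 195.25] = 826.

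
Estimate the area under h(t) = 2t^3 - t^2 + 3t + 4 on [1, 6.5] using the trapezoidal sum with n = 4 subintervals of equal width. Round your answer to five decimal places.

Δt = (6.5 − 1)/4 = 1.375.
h(1) = 8, h(2.375) = 32.27734375, h(3.75) = 106.65625, h(5.125) = 262.33203125, h(6.5) = 530.5.
T_4 = (Δt/2)·[h(t_0) + 2h(t_1) + 2h(t_2) + 2h(t_3) + h(t_4)].
Sum ≈ 921.95898.

921.95898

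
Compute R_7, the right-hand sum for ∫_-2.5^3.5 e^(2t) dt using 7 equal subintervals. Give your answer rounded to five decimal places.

Δt = (3.5 − (-2.5))/7 = 6/7.
Right endpoints: -23/14, -11/14, 1/14, 13/14, 25/14, 37/14, 3.5.
f(-23/14) ≈ 0.03741, f(-11/14) ≈ 0.20775, f(1/14) ≈ 1.15356, f(13/14) ≈ 6.40541, f(25/14) ≈ 35.56737, f(37/14) ≈ 197.49520, f(3.5) ≈ 1096.63316.
Sum = Δt · [f(-23/14) + f(-11/14) + f(1/14) + ...].
Sum ≈ 1146.42845.

1146.42845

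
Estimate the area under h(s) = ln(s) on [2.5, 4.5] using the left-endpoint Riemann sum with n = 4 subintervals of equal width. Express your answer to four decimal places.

Δs = (4.5 − 2.5)/4 = 0.5.
Left endpoints: 2.5, 3, 3.5, 4.
h(2.5) ≈ 0.9163, h(3) ≈ 1.0986, h(3.5) ≈ 1.2528, h(4) ≈ 1.3863.
Sum = Δs · [h(2.5) + h(3) + h(3.5) + h(4)].
Sum ≈ 2.3270.

2.3270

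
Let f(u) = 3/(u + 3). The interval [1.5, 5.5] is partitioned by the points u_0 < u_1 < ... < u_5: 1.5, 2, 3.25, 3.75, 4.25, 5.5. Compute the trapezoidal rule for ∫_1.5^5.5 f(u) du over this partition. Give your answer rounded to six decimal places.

1.916546

Subinterval widths: 0.5, 1.25, 0.5, 0.5, 1.25.
f(1.5) = 2/3, f(2) = 0.6, f(3.25) = 0.48, f(3.75) = 4/9, f(4.25) = 12/29, f(5.5) = 6/17.
On each subinterval the trapezoid contributes (Δu_i/2)·[f(u_{i-1}) + f(u_i)].
Sum ≈ 1.916546.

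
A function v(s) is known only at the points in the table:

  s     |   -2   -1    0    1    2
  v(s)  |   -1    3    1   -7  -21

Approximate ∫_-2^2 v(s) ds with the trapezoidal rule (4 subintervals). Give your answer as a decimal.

-14

Δs = 1.
T_4 = (1/2)·[(-1) + 2·3 + 2·1 + 2·(-7) + (-21)] = -14.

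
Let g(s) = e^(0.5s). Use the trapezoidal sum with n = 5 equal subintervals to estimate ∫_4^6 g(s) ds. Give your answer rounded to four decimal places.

25.4775

Δs = (6 − 4)/5 = 0.4.
g(4) ≈ 7.3891, g(4.4) ≈ 9.0250, g(4.8) ≈ 11.0232, g(5.2) ≈ 13.4637, g(5.6) ≈ 16.4446, g(6) ≈ 20.0855.
T_5 = (Δs/2)·[g(s_0) + 2g(s_1) + ... + 2g(s_{4}) + g(s_5)].
Sum ≈ 25.4775.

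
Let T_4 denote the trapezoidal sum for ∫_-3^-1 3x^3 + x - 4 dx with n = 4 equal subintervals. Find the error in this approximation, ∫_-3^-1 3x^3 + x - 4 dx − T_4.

Exact integral: ∫_-3^-1 f(x) dx = -72.
T_4 = -73.5.
Error = -72 − (-73.5) = 1.5.

1.5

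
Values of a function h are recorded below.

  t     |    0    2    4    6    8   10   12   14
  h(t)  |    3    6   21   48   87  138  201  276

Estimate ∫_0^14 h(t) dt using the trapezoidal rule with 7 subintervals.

1281

Δt = 2.
T_7 = (2/2)·[3 + 2·6 + 2·21 + 2·48 + 2·87 + 2·138 + 2·201 + 276] = 1281.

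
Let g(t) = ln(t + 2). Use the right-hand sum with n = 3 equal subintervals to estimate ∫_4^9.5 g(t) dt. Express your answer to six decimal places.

12.410601

Δt = (9.5 − 4)/3 = 11/6.
Right endpoints: 35/6, 23/3, 9.5.
g(35/6) ≈ 2.058388, g(23/3) ≈ 2.268684, g(9.5) ≈ 2.442347.
Sum = Δt · [g(35/6) + g(23/3) + g(9.5)].
Sum ≈ 12.410601.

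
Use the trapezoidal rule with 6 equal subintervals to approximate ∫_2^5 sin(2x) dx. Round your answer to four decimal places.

Δx = (5 − 2)/6 = 0.5.
f(2) ≈ -0.7568, f(2.5) ≈ -0.9589, f(3) ≈ -0.2794, f(3.5) ≈ 0.6570, f(4) ≈ 0.9894, f(4.5) ≈ 0.4121, f(5) ≈ -0.5440.
T_6 = (Δx/2)·[f(x_0) + 2f(x_1) + ... + 2f(x_{5}) + f(x_6)].
Sum ≈ 0.0849.

0.0849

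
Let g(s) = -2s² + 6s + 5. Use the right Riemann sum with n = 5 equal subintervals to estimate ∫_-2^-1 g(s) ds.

-7.48

Δs = (-1 − (-2))/5 = 0.2.
Right endpoints: -1.8, -1.6, -1.4, -1.2, -1.
g(-1.8) = -12.28, g(-1.6) = -9.72, g(-1.4) = -7.32, g(-1.2) = -5.08, g(-1) = -3.
Sum = Δs · [g(-1.8) + g(-1.6) + g(-1.4) + g(-1.2) + g(-1)].
Sum = -7.48.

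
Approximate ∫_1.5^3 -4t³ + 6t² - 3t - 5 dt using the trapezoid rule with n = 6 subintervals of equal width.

-46.640625

Δt = (3 − 1.5)/6 = 0.25.
f(1.5) = -9.5, f(1.75) = -13.3125, f(2) = -19, f(2.25) = -26.9375, f(2.5) = -37.5, f(2.75) = -51.0625, f(3) = -68.
T_6 = (Δt/2)·[f(t_0) + 2f(t_1) + ... + 2f(t_{5}) + f(t_6)].
Sum = -46.640625.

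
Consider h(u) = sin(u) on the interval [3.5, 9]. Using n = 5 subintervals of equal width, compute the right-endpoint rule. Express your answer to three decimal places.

Δu = (9 − 3.5)/5 = 1.1.
Right endpoints: 4.6, 5.7, 6.8, 7.9, 9.
h(4.6) ≈ -0.994, h(5.7) ≈ -0.551, h(6.8) ≈ 0.494, h(7.9) ≈ 0.999, h(9) ≈ 0.412.
Sum = Δu · [h(4.6) + h(5.7) + h(6.8) + h(7.9) + h(9)].
Sum ≈ 0.397.

0.397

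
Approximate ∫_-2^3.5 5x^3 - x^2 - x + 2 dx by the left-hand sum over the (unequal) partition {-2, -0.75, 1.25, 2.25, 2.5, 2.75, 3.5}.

Subinterval widths: 1.25, 2, 1, 0.25, 0.25, 0.75.
Left endpoints: -2, -0.75, 1.25, 2.25, 2.5, 2.75.
f(-2) = -40, f(-0.75) = 0.078125, f(1.25) = 8.953125, f(2.25) = 51.640625, f(2.5) = 71.375, f(2.75) = 95.671875.
Sum = Σ Δx_i · f(x_i).
Sum = 61.6171875.

61.6171875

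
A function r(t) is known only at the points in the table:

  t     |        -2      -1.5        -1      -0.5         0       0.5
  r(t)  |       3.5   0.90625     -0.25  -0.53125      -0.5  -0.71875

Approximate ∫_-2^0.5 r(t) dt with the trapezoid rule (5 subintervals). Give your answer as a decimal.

Δt = 0.5.
T_5 = (0.5/2)·[3.5 + 2·0.90625 + 2·(-0.25) + 2·(-0.53125) + 2·(-0.5) + (-0.71875)] = 0.5078125.

0.5078125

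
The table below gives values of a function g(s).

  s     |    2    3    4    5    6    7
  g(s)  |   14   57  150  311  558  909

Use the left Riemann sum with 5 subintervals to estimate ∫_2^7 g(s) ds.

1090

Δs = 1.
Sum = 1·[14 + 57 + 150 + 311 + 558] = 1090.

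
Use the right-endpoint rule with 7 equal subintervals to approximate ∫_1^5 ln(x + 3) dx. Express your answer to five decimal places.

7.28500

Δx = (5 − 1)/7 = 4/7.
Right endpoints: 11/7, 15/7, 19/7, 23/7, 27/7, 31/7, 5.
f(11/7) ≈ 1.51983, f(15/7) ≈ 1.63761, f(19/7) ≈ 1.74297, f(23/7) ≈ 1.83828, f(27/7) ≈ 1.92529, f(31/7) ≈ 2.00533, f(5) ≈ 2.07944.
Sum = Δx · [f(11/7) + f(15/7) + f(19/7) + ...].
Sum ≈ 7.28500.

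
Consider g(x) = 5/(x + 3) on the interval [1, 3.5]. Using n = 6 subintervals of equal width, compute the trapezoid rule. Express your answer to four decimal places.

2.4303

Δx = (3.5 − 1)/6 = 5/12.
g(1) = 1.25, g(17/12) = 60/53, g(11/6) = 30/29, g(2.25) = 20/21, g(8/3) = 15/17, g(37/12) = 60/73, g(3.5) = 10/13.
T_6 = (Δx/2)·[g(x_0) + 2g(x_1) + ... + 2g(x_{5}) + g(x_6)].
Sum ≈ 2.4303.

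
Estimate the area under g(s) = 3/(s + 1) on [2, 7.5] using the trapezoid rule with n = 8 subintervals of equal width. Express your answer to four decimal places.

Δs = (7.5 − 2)/8 = 0.6875.
g(2) = 1, g(2.6875) = 48/59, g(3.375) = 24/35, g(4.0625) = 16/27, g(4.75) = 12/23, g(5.4375) = 48/103, g(6.125) = 8/19, g(6.8125) = 0.384, g(7.5) = 6/17.
T_8 = (Δs/2)·[g(s_0) + 2g(s_1) + ... + 2g(s_{7}) + g(s_8)].
Sum ≈ 3.1358.

3.1358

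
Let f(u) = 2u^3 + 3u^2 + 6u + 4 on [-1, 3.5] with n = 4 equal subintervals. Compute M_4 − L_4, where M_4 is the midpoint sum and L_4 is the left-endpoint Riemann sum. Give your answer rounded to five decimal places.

M_4 ≈ 165.1728516.
L_4 ≈ 96.5917969.
M_4 − L_4 ≈ 68.58105.

68.58105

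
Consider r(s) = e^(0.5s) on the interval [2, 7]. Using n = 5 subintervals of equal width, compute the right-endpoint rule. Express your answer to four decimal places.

Δs = (7 − 2)/5 = 1.
Right endpoints: 3, 4, 5, 6, 7.
r(3) ≈ 4.4817, r(4) ≈ 7.3891, r(5) ≈ 12.1825, r(6) ≈ 20.0855, r(7) ≈ 33.1155.
Sum = Δs · [r(3) + r(4) + r(5) + r(6) + r(7)].
Sum ≈ 77.2542.

77.2542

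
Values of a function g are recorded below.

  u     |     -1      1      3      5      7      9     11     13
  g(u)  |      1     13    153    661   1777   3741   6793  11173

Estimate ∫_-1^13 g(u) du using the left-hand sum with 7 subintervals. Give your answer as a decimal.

Δu = 2.
Sum = 2·[1 + 13 + 153 + 661 + 1777 + 3741 + 6793] = 26278.

26278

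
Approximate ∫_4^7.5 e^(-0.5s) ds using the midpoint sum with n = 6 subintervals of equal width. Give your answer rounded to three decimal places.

Δs = (7.5 − 4)/6 = 7/12.
Midpoints: 103/24, 4.875, 131/24, 145/24, 6.625, 173/24.
f(103/24) ≈ 0.117, f(4.875) ≈ 0.087, f(131/24) ≈ 0.065, f(145/24) ≈ 0.049, f(6.625) ≈ 0.036, f(173/24) ≈ 0.027.
Sum = Δs · [f(103/24) + f(4.875) + f(131/24) + ...].
Sum ≈ 0.223.

0.223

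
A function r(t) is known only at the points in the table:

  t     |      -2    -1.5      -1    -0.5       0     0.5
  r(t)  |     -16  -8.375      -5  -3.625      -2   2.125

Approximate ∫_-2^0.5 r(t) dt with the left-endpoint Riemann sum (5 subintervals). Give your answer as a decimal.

-17.5

Δt = 0.5.
Sum = 0.5·[(-16) + (-8.375) + (-5) + (-3.625) + (-2)] = -17.5.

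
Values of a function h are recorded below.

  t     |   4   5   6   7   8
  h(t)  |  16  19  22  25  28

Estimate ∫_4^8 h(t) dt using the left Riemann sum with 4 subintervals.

Δt = 1.
Sum = 1·[16 + 19 + 22 + 25] = 82.

82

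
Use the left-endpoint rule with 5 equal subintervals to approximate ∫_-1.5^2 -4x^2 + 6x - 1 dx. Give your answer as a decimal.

-19.46

Δx = (2 − (-1.5))/5 = 0.7.
Left endpoints: -1.5, -0.8, -0.1, 0.6, 1.3.
f(-1.5) = -19, f(-0.8) = -8.36, f(-0.1) = -1.64, f(0.6) = 1.16, f(1.3) = 0.04.
Sum = Δx · [f(-1.5) + f(-0.8) + f(-0.1) + f(0.6) + f(1.3)].
Sum = -19.46.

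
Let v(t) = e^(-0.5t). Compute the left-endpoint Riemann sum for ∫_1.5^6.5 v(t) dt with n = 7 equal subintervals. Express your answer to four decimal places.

1.0312

Δt = (6.5 − 1.5)/7 = 5/7.
Left endpoints: 1.5, 31/14, 41/14, 51/14, 61/14, 71/14, 81/14.
v(1.5) ≈ 0.4724, v(31/14) ≈ 0.3305, v(41/14) ≈ 0.2312, v(51/14) ≈ 0.1618, v(61/14) ≈ 0.1132, v(71/14) ≈ 0.0792, v(81/14) ≈ 0.0554.
Sum = Δt · [v(1.5) + v(31/14) + v(41/14) + ...].
Sum ≈ 1.0312.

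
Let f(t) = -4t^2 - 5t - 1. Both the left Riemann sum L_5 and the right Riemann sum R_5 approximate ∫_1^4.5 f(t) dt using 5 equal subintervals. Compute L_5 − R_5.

66.15

L_5 = -139.86.
R_5 = -206.01.
L_5 − R_5 = 66.15.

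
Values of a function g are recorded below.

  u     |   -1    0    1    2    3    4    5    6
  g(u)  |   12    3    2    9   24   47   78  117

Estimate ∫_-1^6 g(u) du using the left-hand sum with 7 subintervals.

175

Δu = 1.
Sum = 1·[12 + 3 + 2 + 9 + 24 + 47 + 78] = 175.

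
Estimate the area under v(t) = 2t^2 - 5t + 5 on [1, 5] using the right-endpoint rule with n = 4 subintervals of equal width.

58

Δt = (5 − 1)/4 = 1.
Right endpoints: 2, 3, 4, 5.
v(2) = 3, v(3) = 8, v(4) = 17, v(5) = 30.
Sum = Δt · [v(2) + v(3) + v(4) + v(5)].
Sum = 58.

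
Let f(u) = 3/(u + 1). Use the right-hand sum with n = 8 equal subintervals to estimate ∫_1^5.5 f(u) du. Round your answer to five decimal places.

Δu = (5.5 − 1)/8 = 0.5625.
Right endpoints: 1.5625, 2.125, 2.6875, 3.25, 3.8125, 4.375, 4.9375, 5.5.
f(1.5625) = 48/41, f(2.125) = 0.96, f(2.6875) = 48/59, f(3.25) = 12/17, f(3.8125) = 48/77, f(4.375) = 24/43, f(4.9375) = 48/95, f(5.5) = 6/13.
Sum = Δu · [f(1.5625) + f(2.125) + f(2.6875) + ...].
Sum ≈ 3.26165.

3.26165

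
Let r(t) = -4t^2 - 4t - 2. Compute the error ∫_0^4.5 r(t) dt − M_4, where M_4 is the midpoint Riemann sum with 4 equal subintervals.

Exact integral: ∫_0^4.5 r(t) dt = -171.
M_4 = -169.1015625.
Error = -171 − (-169.1015625) = -1.8984375.

-1.8984375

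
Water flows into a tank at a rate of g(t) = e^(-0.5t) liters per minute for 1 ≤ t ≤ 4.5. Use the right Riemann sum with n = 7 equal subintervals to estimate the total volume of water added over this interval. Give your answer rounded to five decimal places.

Δt = (4.5 − 1)/7 = 0.5.
Right endpoints: 1.5, 2, 2.5, 3, 3.5, 4, 4.5.
g(1.5) ≈ 0.47237, g(2) ≈ 0.36788, g(2.5) ≈ 0.28650, g(3) ≈ 0.22313, g(3.5) ≈ 0.17377, g(4) ≈ 0.13534, g(4.5) ≈ 0.10540.
Sum = Δt · [g(1.5) + g(2) + g(2.5) + ...].
Sum ≈ 0.88219.

0.88219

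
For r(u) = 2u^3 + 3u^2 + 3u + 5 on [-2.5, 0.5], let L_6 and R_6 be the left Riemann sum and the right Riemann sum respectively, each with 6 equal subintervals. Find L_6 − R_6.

L_6 = -3.75.
R_6 = 7.5.
L_6 − R_6 = -11.25.

-11.25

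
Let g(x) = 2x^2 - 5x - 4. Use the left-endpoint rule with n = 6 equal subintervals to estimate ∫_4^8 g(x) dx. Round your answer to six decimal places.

Δx = (8 − 4)/6 = 2/3.
Left endpoints: 4, 14/3, 16/3, 6, 20/3, 22/3.
g(4) = 8, g(14/3) = 146/9, g(16/3) = 236/9, g(6) = 38, g(20/3) = 464/9, g(22/3) = 602/9.
Sum = Δx · [g(4) + g(14/3) + g(16/3) + ...].
Sum ≈ 137.925926.

137.925926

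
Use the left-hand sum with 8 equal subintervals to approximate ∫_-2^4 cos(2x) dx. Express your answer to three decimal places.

Δx = (4 − (-2))/8 = 0.75.
Left endpoints: -2, -1.25, -0.5, 0.25, 1, 1.75, 2.5, 3.25.
f(-2) ≈ -0.654, f(-1.25) ≈ -0.801, f(-0.5) ≈ 0.540, f(0.25) ≈ 0.878, f(1) ≈ -0.416, f(1.75) ≈ -0.936, f(2.5) ≈ 0.284, f(3.25) ≈ 0.977.
Sum = Δx · [f(-2) + f(-1.25) + f(-0.5) + ...].
Sum ≈ -0.097.

-0.097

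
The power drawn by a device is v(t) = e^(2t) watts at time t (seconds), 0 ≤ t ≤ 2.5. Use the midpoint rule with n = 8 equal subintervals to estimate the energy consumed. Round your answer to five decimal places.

Δt = (2.5 − 0)/8 = 0.3125.
Midpoints: 0.15625, 0.46875, 0.78125, 1.09375, 1.40625, 1.71875, 2.03125, 2.34375.
v(0.15625) ≈ 1.36684, v(0.46875) ≈ 2.55359, v(0.78125) ≈ 4.77073, v(1.09375) ≈ 8.91290, v(1.40625) ≈ 16.65149, v(1.71875) ≈ 31.10909, v(2.03125) ≈ 58.11943, v(2.34375) ≈ 108.58139.
Sum = Δt · [v(0.15625) + v(0.46875) + v(0.78125) + ...].
Sum ≈ 72.52046.

72.52046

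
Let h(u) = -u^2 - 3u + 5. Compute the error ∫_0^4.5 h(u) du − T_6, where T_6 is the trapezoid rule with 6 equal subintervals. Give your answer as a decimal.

0.421875

Exact integral: ∫_0^4.5 h(u) du = -38.25.
T_6 = -38.671875.
Error = -38.25 − (-38.671875) = 0.421875.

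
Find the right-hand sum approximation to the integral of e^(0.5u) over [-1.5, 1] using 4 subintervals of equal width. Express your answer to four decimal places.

Δu = (1 − (-1.5))/4 = 0.625.
Right endpoints: -0.875, -0.25, 0.375, 1.
f(-0.875) ≈ 0.6456, f(-0.25) ≈ 0.8825, f(0.375) ≈ 1.2062, f(1) ≈ 1.6487.
Sum = Δu · [f(-0.875) + f(-0.25) + f(0.375) + f(1)].
Sum ≈ 2.7394.

2.7394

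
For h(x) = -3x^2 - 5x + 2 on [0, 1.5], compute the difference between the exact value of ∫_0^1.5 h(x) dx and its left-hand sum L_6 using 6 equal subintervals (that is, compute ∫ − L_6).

Exact integral: ∫_0^1.5 h(x) dx = -6.
L_6 = -4.265625.
Error = -6 − (-4.265625) = -1.734375.

-1.734375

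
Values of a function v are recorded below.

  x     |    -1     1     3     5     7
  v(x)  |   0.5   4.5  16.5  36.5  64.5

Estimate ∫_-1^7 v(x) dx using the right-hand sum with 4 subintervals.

Δx = 2.
Sum = 2·[4.5 + 16.5 + 36.5 + 64.5] = 244.

244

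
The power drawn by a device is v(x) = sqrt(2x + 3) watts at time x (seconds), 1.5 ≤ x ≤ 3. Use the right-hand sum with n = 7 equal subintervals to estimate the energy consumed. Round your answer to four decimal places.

4.1597

Δx = (3 − 1.5)/7 = 3/14.
Right endpoints: 12/7, 27/14, 15/7, 33/14, 18/7, 39/14, 3.
v(12/7) ≈ 2.5355, v(27/14) ≈ 2.6186, v(15/7) ≈ 2.6992, v(33/14) ≈ 2.7775, v(18/7) ≈ 2.8536, v(39/14) ≈ 2.9277, v(3) ≈ 3.0000.
Sum = Δx · [v(12/7) + v(27/14) + v(15/7) + ...].
Sum ≈ 4.1597.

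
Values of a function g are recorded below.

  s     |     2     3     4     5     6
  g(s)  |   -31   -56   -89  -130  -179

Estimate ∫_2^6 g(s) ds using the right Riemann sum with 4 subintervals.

Δs = 1.
Sum = 1·[(-56) + (-89) + (-130) + (-179)] = -454.

-454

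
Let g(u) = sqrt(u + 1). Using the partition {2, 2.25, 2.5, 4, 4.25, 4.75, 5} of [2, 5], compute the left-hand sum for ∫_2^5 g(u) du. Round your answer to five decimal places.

Subinterval widths: 0.25, 0.25, 1.5, 0.25, 0.5, 0.25.
Left endpoints: 2, 2.25, 2.5, 4, 4.25, 4.75.
g(2) ≈ 1.73205, g(2.25) ≈ 1.80278, g(2.5) ≈ 1.87083, g(4) ≈ 2.23607, g(4.25) ≈ 2.29129, g(4.75) ≈ 2.39792.
Sum = Σ Δu_i · g(u_i).
Sum ≈ 5.99409.

5.99409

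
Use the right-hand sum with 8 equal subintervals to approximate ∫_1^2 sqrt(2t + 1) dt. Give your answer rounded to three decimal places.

2.026

Δt = (2 − 1)/8 = 0.125.
Right endpoints: 1.125, 1.25, 1.375, 1.5, 1.625, 1.75, 1.875, 2.
f(1.125) ≈ 1.803, f(1.25) ≈ 1.871, f(1.375) ≈ 1.936, f(1.5) ≈ 2.000, f(1.625) ≈ 2.062, f(1.75) ≈ 2.121, f(1.875) ≈ 2.179, f(2) ≈ 2.236.
Sum = Δt · [f(1.125) + f(1.25) + f(1.375) + ...].
Sum ≈ 2.026.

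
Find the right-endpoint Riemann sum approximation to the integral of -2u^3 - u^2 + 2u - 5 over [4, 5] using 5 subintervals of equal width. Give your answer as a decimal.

-213.92

Δu = (5 − 4)/5 = 0.2.
Right endpoints: 4.2, 4.4, 4.6, 4.8, 5.
f(4.2) = -162.416, f(4.4) = -185.928, f(4.6) = -211.632, f(4.8) = -239.624, f(5) = -270.
Sum = Δu · [f(4.2) + f(4.4) + f(4.6) + f(4.8) + f(5)].
Sum = -213.92.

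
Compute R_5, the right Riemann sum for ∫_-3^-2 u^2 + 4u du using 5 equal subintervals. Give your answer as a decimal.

Δu = (-2 − (-3))/5 = 0.2.
Right endpoints: -2.8, -2.6, -2.4, -2.2, -2.
f(-2.8) = -3.36, f(-2.6) = -3.64, f(-2.4) = -3.84, f(-2.2) = -3.96, f(-2) = -4.
Sum = Δu · [f(-2.8) + f(-2.6) + f(-2.4) + f(-2.2) + f(-2)].
Sum = -3.76.

-3.76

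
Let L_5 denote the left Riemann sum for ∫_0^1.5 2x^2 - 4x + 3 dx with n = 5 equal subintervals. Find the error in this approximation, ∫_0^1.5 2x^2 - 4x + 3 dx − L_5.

Exact integral: ∫_0^1.5 f(x) dx = 2.25.
L_5 = 2.52.
Error = 2.25 − 2.52 = -0.27.

-0.27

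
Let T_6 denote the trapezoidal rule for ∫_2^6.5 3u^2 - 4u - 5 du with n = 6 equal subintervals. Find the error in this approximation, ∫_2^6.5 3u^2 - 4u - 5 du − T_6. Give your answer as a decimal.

-1.265625

Exact integral: ∫_2^6.5 f(u) du = 167.625.
T_6 = 168.890625.
Error = 167.625 − 168.890625 = -1.265625.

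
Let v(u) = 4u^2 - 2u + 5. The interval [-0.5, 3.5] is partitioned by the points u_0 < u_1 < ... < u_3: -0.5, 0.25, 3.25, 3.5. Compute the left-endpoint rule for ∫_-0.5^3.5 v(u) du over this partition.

29.6875

Subinterval widths: 0.75, 3, 0.25.
Left endpoints: -0.5, 0.25, 3.25.
v(-0.5) = 7, v(0.25) = 4.75, v(3.25) = 40.75.
Sum = Σ Δu_i · v(u_i).
Sum = 29.6875.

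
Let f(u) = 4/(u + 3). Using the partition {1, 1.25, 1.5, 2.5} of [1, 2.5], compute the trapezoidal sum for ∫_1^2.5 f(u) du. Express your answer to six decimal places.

Subinterval widths: 0.25, 0.25, 1.
f(1) = 1, f(1.25) = 16/17, f(1.5) = 8/9, f(2.5) = 8/11.
On each subinterval the trapezoid contributes (Δu_i/2)·[f(u_{i-1}) + f(u_i)].
Sum ≈ 1.279486.

1.279486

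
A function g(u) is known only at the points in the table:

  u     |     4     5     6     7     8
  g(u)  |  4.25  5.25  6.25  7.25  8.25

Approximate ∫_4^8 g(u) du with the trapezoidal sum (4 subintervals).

Δu = 1.
T_4 = (1/2)·[4.25 + 2·5.25 + 2·6.25 + 2·7.25 + 8.25] = 25.

25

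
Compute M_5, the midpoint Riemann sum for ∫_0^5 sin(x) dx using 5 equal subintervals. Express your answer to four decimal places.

Δx = (5 − 0)/5 = 1.
Midpoints: 0.5, 1.5, 2.5, 3.5, 4.5.
f(0.5) ≈ 0.4794, f(1.5) ≈ 0.9975, f(2.5) ≈ 0.5985, f(3.5) ≈ -0.3508, f(4.5) ≈ -0.9775.
Sum = Δx · [f(0.5) + f(1.5) + f(2.5) + f(3.5) + f(4.5)].
Sum ≈ 0.7471.

0.7471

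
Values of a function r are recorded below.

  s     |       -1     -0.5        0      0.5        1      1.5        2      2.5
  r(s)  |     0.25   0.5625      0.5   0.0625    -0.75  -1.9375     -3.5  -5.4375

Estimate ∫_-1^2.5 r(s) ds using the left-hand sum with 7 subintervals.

-2.40625

Δs = 0.5.
Sum = 0.5·[0.25 + 0.5625 + 0.5 + 0.0625 + (-0.75) + (-1.9375) + (-3.5)] = -2.40625.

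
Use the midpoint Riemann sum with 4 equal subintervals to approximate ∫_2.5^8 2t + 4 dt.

79.75

Δt = (8 − 2.5)/4 = 1.375.
Midpoints: 3.1875, 4.5625, 5.9375, 7.3125.
f(3.1875) = 10.375, f(4.5625) = 13.125, f(5.9375) = 15.875, f(7.3125) = 18.625.
Sum = Δt · [f(3.1875) + f(4.5625) + f(5.9375) + f(7.3125)].
Sum = 79.75.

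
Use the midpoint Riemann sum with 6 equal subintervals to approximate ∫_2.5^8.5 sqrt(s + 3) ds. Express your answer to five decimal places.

Δs = (8.5 − 2.5)/6 = 1.
Midpoints: 3, 4, 5, 6, 7, 8.
f(3) ≈ 2.44949, f(4) ≈ 2.64575, f(5) ≈ 2.82843, f(6) ≈ 3.00000, f(7) ≈ 3.16228, f(8) ≈ 3.31662.
Sum = Δs · [f(3) + f(4) + f(5) + ...].
Sum ≈ 17.40257.

17.40257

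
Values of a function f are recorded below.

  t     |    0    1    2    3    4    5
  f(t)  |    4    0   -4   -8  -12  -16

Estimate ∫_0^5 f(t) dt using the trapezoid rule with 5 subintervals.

Δt = 1.
T_5 = (1/2)·[4 + 2·0 + 2·(-4) + 2·(-8) + 2·(-12) + (-16)] = -30.

-30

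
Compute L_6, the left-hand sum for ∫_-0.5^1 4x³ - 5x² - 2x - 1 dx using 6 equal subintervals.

-2.9375

Δx = (1 − (-0.5))/6 = 0.25.
Left endpoints: -0.5, -0.25, 0, 0.25, 0.5, 0.75.
f(-0.5) = -1.75, f(-0.25) = -0.875, f(0) = -1, f(0.25) = -1.75, f(0.5) = -2.75, f(0.75) = -3.625.
Sum = Δx · [f(-0.5) + f(-0.25) + f(0) + ...].
Sum = -2.9375.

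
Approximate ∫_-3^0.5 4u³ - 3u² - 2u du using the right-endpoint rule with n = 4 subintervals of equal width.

-51.4609375

Δu = (0.5 − (-3))/4 = 0.875.
Right endpoints: -2.125, -1.25, -0.375, 0.5.
f(-2.125) = -47.6796875, f(-1.25) = -10, f(-0.375) = 0.1171875, f(0.5) = -1.25.
Sum = Δu · [f(-2.125) + f(-1.25) + f(-0.375) + f(0.5)].
Sum = -51.4609375.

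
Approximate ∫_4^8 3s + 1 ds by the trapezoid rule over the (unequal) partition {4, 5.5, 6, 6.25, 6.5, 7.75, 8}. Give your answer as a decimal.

Subinterval widths: 1.5, 0.5, 0.25, 0.25, 1.25, 0.25.
f(4) = 13, f(5.5) = 17.5, f(6) = 19, f(6.25) = 19.75, f(6.5) = 20.5, f(7.75) = 24.25, f(8) = 25.
On each subinterval the trapezoid contributes (Δs_i/2)·[f(s_{i-1}) + f(s_i)].
Sum = 76.

76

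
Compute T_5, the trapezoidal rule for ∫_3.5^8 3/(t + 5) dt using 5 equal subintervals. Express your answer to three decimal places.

Δt = (8 − 3.5)/5 = 0.9.
f(3.5) = 6/17, f(4.4) = 15/47, f(5.3) = 30/103, f(6.2) = 15/56, f(7.1) = 30/121, f(8) = 3/13.
T_5 = (Δt/2)·[f(t_0) + 2f(t_1) + ... + 2f(t_{4}) + f(t_5)].
Sum ≈ 1.276.

1.276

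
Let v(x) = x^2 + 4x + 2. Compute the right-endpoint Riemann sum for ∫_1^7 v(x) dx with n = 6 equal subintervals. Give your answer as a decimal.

Δx = (7 − 1)/6 = 1.
Right endpoints: 2, 3, 4, 5, 6, 7.
v(2) = 14, v(3) = 23, v(4) = 34, v(5) = 47, v(6) = 62, v(7) = 79.
Sum = Δx · [v(2) + v(3) + v(4) + ...].
Sum = 259.

259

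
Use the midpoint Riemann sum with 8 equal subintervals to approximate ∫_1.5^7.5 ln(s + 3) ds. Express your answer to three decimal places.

11.924

Δs = (7.5 − 1.5)/8 = 0.75.
Midpoints: 1.875, 2.625, 3.375, 4.125, 4.875, 5.625, 6.375, 7.125.
f(1.875) ≈ 1.584, f(2.625) ≈ 1.727, f(3.375) ≈ 1.852, f(4.125) ≈ 1.964, f(4.875) ≈ 2.064, f(5.625) ≈ 2.155, f(6.375) ≈ 2.238, f(7.125) ≈ 2.315.
Sum = Δs · [f(1.875) + f(2.625) + f(3.375) + ...].
Sum ≈ 11.924.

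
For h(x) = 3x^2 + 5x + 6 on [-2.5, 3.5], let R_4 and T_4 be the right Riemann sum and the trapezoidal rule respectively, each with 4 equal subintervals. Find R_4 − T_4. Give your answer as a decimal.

36

R_4 = 152.25.
T_4 = 116.25.
R_4 − T_4 = 36.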